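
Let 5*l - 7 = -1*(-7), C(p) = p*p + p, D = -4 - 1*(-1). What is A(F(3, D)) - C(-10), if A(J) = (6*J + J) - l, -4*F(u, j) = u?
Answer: -1961/20 ≈ -98.050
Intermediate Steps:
D = -3 (D = -4 + 1 = -3)
C(p) = p + p² (C(p) = p² + p = p + p²)
l = 14/5 (l = 7/5 + (-1*(-7))/5 = 7/5 + (⅕)*7 = 7/5 + 7/5 = 14/5 ≈ 2.8000)
F(u, j) = -u/4
A(J) = -14/5 + 7*J (A(J) = (6*J + J) - 1*14/5 = 7*J - 14/5 = -14/5 + 7*J)
A(F(3, D)) - C(-10) = (-14/5 + 7*(-¼*3)) - (-10)*(1 - 10) = (-14/5 + 7*(-¾)) - (-10)*(-9) = (-14/5 - 21/4) - 1*90 = -161/20 - 90 = -1961/20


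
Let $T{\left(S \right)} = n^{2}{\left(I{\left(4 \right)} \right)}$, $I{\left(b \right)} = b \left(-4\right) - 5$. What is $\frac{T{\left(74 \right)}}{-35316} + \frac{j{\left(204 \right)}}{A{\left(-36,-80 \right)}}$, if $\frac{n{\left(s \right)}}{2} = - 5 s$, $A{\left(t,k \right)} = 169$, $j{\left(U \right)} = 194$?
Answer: $- \frac{16711}{165789} \approx -0.1008$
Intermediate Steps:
$I{\left(b \right)} = -5 - 4 b$ ($I{\left(b \right)} = - 4 b - 5 = -5 - 4 b$)
$n{\left(s \right)} = - 10 s$ ($n{\left(s \right)} = 2 \left(- 5 s\right) = - 10 s$)
$T{\left(S \right)} = 44100$ ($T{\left(S \right)} = \left(- 10 \left(-5 - 16\right)\right)^{2} = \left(\left(-10\right) \left(-21\right)\right)^{2} = 210^{2} = 44100$)
$\frac{T{\left(74 \right)}}{-35316} + \frac{j{\left(204 \right)}}{A{\left(-36,-80 \right)}} = \frac{44100}{-35316} + \frac{194}{169} = 44100 \left(- \frac{1}{35316}\right) + 194 \cdot \frac{1}{169} = - \frac{1225}{981} + \frac{194}{169} = - \frac{16711}{165789}$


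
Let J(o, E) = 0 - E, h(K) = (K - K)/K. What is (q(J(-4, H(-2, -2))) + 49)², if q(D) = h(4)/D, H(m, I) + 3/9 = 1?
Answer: 2401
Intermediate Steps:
H(m, I) = ⅔ (H(m, I) = -⅓ + 1 = ⅔)
h(K) = 0 (h(K) = 0/K = 0)
J(o, E) = -E
q(D) = 0 (q(D) = 0/D = 0)
(q(J(-4, H(-2, -2))) + 49)² = (0 + 49)² = 49² = 2401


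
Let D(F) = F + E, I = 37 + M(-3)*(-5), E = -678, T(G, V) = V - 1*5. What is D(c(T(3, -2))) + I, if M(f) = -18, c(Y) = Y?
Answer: -558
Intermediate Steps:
T(G, V) = -5 + V (T(G, V) = V - 5 = -5 + V)
I = 127 (I = 37 - 18*(-5) = 37 + 90 = 127)
D(F) = -678 + F (D(F) = F - 678 = -678 + F)
D(c(T(3, -2))) + I = (-678 + (-5 - 2)) + 127 = (-678 - 7) + 127 = -685 + 127 = -558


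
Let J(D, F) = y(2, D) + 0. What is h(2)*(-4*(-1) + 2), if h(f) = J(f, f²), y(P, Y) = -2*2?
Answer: -24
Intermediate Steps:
y(P, Y) = -4
J(D, F) = -4 (J(D, F) = -4 + 0 = -4)
h(f) = -4
h(2)*(-4*(-1) + 2) = -4*(-4*(-1) + 2) = -4*(4 + 2) = -4*6 = -24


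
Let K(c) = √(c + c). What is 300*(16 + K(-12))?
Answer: 4800 + 600*I*√6 ≈ 4800.0 + 1469.7*I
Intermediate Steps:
K(c) = √2*√c (K(c) = √(2*c) = √2*√c)
300*(16 + K(-12)) = 300*(16 + √2*√(-12)) = 300*(16 + √2*(2*I*√3)) = 300*(16 + 2*I*√6) = 4800 + 600*I*√6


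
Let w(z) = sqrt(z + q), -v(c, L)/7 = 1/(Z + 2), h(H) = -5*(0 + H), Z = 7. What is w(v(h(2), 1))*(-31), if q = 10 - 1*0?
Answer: -31*sqrt(83)/3 ≈ -94.141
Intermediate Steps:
h(H) = -5*H
q = 10 (q = 10 + 0 = 10)
v(c, L) = -7/9 (v(c, L) = -7/(7 + 2) = -7/9)
w(z) = sqrt(10 + z) (w(z) = sqrt(z + 10) = sqrt(10 + z))
w(v(h(2), 1))*(-31) = sqrt(10 - 7/9)*(-31) = sqrt(83/9)*(-31) = (sqrt(83)/3)*(-31) = -31*sqrt(83)/3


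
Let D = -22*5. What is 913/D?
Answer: -83/10 ≈ -8.3000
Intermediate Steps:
D = -110
913/D = 913/(-110) = 913*(-1/110) = -83/10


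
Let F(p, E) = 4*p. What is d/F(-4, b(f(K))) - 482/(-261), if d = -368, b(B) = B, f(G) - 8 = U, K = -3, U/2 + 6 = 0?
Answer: 6485/261 ≈ 24.847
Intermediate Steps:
U = -12 (U = -12 + 2*0 = -12 + 0 = -12)
f(G) = -4 (f(G) = 8 - 12 = -4)
d/F(-4, b(f(K))) - 482/(-261) = -368/(4*(-4)) - 482/(-261) = -368/(-16) - 482*(-1/261) = -368*(-1/16) + 482/261 = 23 + 482/261 = 6485/261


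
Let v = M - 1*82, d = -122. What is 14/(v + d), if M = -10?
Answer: -7/107 ≈ -0.065421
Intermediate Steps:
v = -92 (v = -10 - 1*82 = -10 - 82 = -92)
14/(v + d) = 14/(-92 - 122) = 14/(-214) = -1/214*14 = -7/107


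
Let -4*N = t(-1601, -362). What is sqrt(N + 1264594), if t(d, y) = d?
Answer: sqrt(5059977)/2 ≈ 1124.7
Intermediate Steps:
N = 1601/4 (N = -1/4*(-1601) = 1601/4 ≈ 400.25)
sqrt(N + 1264594) = sqrt(1601/4 + 1264594) = sqrt(5059977/4) = sqrt(5059977)/2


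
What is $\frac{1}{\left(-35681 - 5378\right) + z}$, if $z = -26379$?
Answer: $- \frac{1}{67438} \approx -1.4828 \cdot 10^{-5}$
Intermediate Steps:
$\frac{1}{\left(-35681 - 5378\right) + z} = \frac{1}{\left(-35681 - 5378\right) - 26379} = \frac{1}{-41059 - 26379} = \frac{1}{-67438} = - \frac{1}{67438}$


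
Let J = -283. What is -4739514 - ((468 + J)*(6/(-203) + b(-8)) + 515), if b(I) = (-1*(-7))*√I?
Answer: -962224777/203 - 2590*I*√2 ≈ -4.74e+6 - 3662.8*I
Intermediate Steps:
b(I) = 7*√I
-4739514 - ((468 + J)*(6/(-203) + b(-8)) + 515) = -4739514 - ((468 - 283)*(6/(-203) + 7*√(-8)) + 515) = -4739514 - (185*(6*(-1/203) + 7*(2*I*√2)) + 515) = -4739514 - (185*(-6/203 + 14*I*√2) + 515) = -4739514 - ((-1110/203 + 2590*I*√2) + 515) = -4739514 - (103435/203 + 2590*I*√2) = -4739514 + (-103435/203 - 2590*I*√2) = -962224777/203 - 2590*I*√2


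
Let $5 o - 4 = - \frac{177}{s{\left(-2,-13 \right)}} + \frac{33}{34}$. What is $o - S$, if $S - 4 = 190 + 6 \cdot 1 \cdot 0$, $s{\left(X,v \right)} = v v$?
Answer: $- \frac{5551077}{28730} \approx -193.22$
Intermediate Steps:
$s{\left(X,v \right)} = v^{2}$
$S = 194$ ($S = 4 + \left(190 + 6 \cdot 1 \cdot 0\right) = 4 + \left(190 + 6 \cdot 0\right) = 4 + \left(190 + 0\right) = 4 + 190 = 194$)
$o = \frac{22543}{28730}$ ($o = \frac{4}{5} + \frac{- \frac{177}{\left(-13\right)^{2}} + \frac{33}{34}}{5} = \frac{4}{5} + \frac{- \frac{177}{169} + 33 \cdot \frac{1}{34}}{5} = \frac{4}{5} + \frac{\left(-177\right) \frac{1}{169} + \frac{33}{34}}{5} = \frac{4}{5} + \frac{- \frac{177}{169} + \frac{33}{34}}{5} = \frac{4}{5} + \frac{1}{5} \left(- \frac{441}{5746}\right) = \frac{4}{5} - \frac{441}{28730} = \frac{22543}{28730} \approx 0.78465$)
$o - S = \frac{22543}{28730} - 194 = - \frac{5551077}{28730}$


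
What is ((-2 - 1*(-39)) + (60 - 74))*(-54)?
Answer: -1242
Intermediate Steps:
((-2 - 1*(-39)) + (60 - 74))*(-54) = ((-2 + 39) - 14)*(-54) = (37 - 14)*(-54) = 23*(-54) = -1242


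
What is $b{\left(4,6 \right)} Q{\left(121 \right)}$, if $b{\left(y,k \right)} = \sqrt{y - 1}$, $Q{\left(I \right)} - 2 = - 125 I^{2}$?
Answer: $- 1830123 \sqrt{3} \approx -3.1699 \cdot 10^{6}$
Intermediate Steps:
$Q{\left(I \right)} = 2 - 125 I^{2}$
$b{\left(y,k \right)} = \sqrt{-1 + y}$
$b{\left(4,6 \right)} Q{\left(121 \right)} = \sqrt{-1 + 4} \left(2 - 125 \cdot 121^{2}\right) = \sqrt{3} \left(2 - 1830125\right) = \sqrt{3} \left(-1830123\right) = - 1830123 \sqrt{3}$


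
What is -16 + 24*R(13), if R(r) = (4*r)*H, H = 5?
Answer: 6224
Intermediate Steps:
R(r) = 20*r (R(r) = (4*r)*5 = 20*r)
-16 + 24*R(13) = -16 + 24*(20*13) = -16 + 24*260 = -16 + 6240 = 6224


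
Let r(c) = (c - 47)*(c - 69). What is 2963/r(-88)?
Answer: 2963/21195 ≈ 0.13980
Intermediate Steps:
r(c) = (-69 + c)*(-47 + c) (r(c) = (-47 + c)*(-69 + c) = (-69 + c)*(-47 + c))
2963/r(-88) = 2963/(3243 + (-88)² - 116*(-88)) = 2963/(3243 + 7744 + 10208) = 2963/21195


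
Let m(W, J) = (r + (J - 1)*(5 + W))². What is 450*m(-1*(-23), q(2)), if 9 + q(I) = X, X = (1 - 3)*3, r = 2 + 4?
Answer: 87913800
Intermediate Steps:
r = 6
X = -6 (X = -2*3 = -6)
q(I) = -15 (q(I) = -9 - 6 = -15)
m(W, J) = (6 + (-1 + J)*(5 + W))² (m(W, J) = (6 + (J - 1)*(5 + W))² = (6 + (-1 + J)*(5 + W))²)
450*m(-1*(-23), q(2)) = 450*(1 - (-1)*(-23) + 5*(-15) - (-15)*(-23))² = 450*(1 - 1*23 - 75 - 15*23)² = 450*(1 - 23 - 75 - 345)² = 450*(-442)² = 450*195364 = 87913800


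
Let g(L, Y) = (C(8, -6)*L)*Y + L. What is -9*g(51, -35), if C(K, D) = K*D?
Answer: -771579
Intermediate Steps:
C(K, D) = D*K
g(L, Y) = L - 48*L*Y (g(L, Y) = ((-6*8)*L)*Y + L = (-48*L)*Y + L = -48*L*Y + L = L - 48*L*Y)
-9*g(51, -35) = -459*(1 - 48*(-35)) = -459*(1 + 1680) = -459*1681 = -9*85731 = -771579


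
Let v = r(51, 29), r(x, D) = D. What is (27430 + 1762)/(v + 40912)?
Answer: 29192/40941 ≈ 0.71303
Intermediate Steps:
v = 29
(27430 + 1762)/(v + 40912) = (27430 + 1762)/(29 + 40912) = 29192/40941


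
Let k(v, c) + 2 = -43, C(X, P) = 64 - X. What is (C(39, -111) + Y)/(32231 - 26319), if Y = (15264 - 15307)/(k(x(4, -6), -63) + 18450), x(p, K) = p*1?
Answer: 230041/54405180 ≈ 0.0042283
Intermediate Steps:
x(p, K) = p
k(v, c) = -45 (k(v, c) = -2 - 43 = -45)
Y = -43/18405 (Y = (15264 - 15307)/(-45 + 18450) = -43/18405 ≈ -0.0023363)
(C(39, -111) + Y)/(32231 - 26319) = ((64 - 1*39) - 43/18405)/(32231 - 26319) = ((64 - 39) - 43/18405)/5912 = (25 - 43/18405)*(1/5912) = (460082/18405)*(1/5912) = 230041/54405180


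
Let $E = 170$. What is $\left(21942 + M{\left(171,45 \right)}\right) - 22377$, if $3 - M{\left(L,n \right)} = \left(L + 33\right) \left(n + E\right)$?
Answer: $-44292$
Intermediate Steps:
$M{\left(L,n \right)} = 3 - \left(33 + L\right) \left(170 + n\right)$ ($M{\left(L,n \right)} = 3 - \left(L + 33\right) \left(n + 170\right) = 3 - \left(33 + L\right) \left(170 + n\right)$)
$\left(21942 + M{\left(171,45 \right)}\right) - 22377 = \left(21942 - \left(36162 + 7695\right)\right) - 22377 = \left(21942 - 43857\right) - 22377 = -21915 - 22377 = -44292$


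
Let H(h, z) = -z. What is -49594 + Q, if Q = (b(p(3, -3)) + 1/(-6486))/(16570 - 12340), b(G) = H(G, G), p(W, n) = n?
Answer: -1360650053863/27435780 ≈ -49594.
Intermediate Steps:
b(G) = -G
Q = 19457/27435780 (Q = (-1*(-3) + 1/(-6486))/(16570 - 12340) = (3 - 1/6486)/4230 = (19457/6486)*(1/4230) = 19457/27435780 ≈ 0.00070918)
-49594 + Q = -49594 + 19457/27435780 = -1360650053863/27435780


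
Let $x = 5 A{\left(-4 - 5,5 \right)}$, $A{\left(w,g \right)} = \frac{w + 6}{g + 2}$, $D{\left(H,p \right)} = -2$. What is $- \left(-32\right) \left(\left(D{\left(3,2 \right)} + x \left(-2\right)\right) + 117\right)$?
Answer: $\frac{26720}{7} \approx 3817.1$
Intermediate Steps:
$A{\left(w,g \right)} = \frac{6 + w}{2 + g}$
$x = - \frac{15}{7}$ ($x = 5 \frac{6 - 9}{2 + 5} = 5 \frac{6 - 9}{7} = 5 \cdot \frac{1}{7} \left(-3\right) = 5 \left(- \frac{3}{7}\right) = - \frac{15}{7} \approx -2.1429$)
$- \left(-32\right) \left(\left(D{\left(3,2 \right)} + x \left(-2\right)\right) + 117\right) = - \left(-32\right) \left(\left(-2 - - \frac{30}{7}\right) + 117\right) = - \left(-32\right) \left(\left(-2 + \frac{30}{7}\right) + 117\right) = - \left(-32\right) \left(\frac{16}{7} + 117\right) = - \frac{\left(-32\right) 835}{7} = \left(-1\right) \left(- \frac{26720}{7}\right) = \frac{26720}{7}$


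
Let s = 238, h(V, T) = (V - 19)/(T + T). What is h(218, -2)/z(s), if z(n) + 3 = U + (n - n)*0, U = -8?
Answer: 199/44 ≈ 4.5227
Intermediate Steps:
h(V, T) = (-19 + V)/(2*T) (h(V, T) = (-19 + V)/((2*T)) = (-19 + V)*(1/(2*T)) = (-19 + V)/(2*T))
z(n) = -11 (z(n) = -3 + (-8 + (n - n)*0) = -3 + (-8 + 0*0) = -3 + (-8 + 0) = -3 - 8 = -11)
h(218, -2)/z(s) = ((½)*(-19 + 218)/(-2))/(-11) = ((½)*(-½)*199)*(-1/11) = -199/4*(-1/11) = 199/44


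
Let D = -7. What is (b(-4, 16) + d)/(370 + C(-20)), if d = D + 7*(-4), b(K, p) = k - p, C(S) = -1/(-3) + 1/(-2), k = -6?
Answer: -342/2219 ≈ -0.15412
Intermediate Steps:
C(S) = -⅙ (C(S) = -1*(-⅓) + 1*(-½) = ⅓ - ½ = -⅙)
b(K, p) = -6 - p
d = -35 (d = -7 + 7*(-4) = -7 - 28 = -35)
(b(-4, 16) + d)/(370 + C(-20)) = ((-6 - 1*16) - 35)/(370 - ⅙) = ((-6 - 16) - 35)/(2219/6) = (-22 - 35)*(6/2219) = -57*6/2219 = -342/2219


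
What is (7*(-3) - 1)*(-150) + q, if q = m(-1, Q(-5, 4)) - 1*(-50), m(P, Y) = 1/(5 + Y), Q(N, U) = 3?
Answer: 26801/8 ≈ 3350.1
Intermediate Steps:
q = 401/8 (q = 1/(5 + 3) - 1*(-50) = 1/8 + 50 = ⅛ + 50 = 401/8 ≈ 50.125)
(7*(-3) - 1)*(-150) + q = (7*(-3) - 1)*(-150) + 401/8 = (-21 - 1)*(-150) + 401/8 = -22*(-150) + 401/8 = 3300 + 401/8 = 26801/8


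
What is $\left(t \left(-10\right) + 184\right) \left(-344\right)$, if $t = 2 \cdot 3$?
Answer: $-42656$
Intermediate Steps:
$t = 6$
$\left(t \left(-10\right) + 184\right) \left(-344\right) = \left(6 \left(-10\right) + 184\right) \left(-344\right) = \left(-60 + 184\right) \left(-344\right) = 124 \left(-344\right) = -42656$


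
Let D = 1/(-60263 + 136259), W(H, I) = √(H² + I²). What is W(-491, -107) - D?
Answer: -1/75996 + √252530 ≈ 502.52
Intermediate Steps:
D = 1/75996 ≈ 1.3159e-5
W(-491, -107) - D = √((-491)² + (-107)²) - 1*1/75996 = √(241081 + 11449) - 1/75996 = √252530 - 1/75996 = -1/75996 + √252530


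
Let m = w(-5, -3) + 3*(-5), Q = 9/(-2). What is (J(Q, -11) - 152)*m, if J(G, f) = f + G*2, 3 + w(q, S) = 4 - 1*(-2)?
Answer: 2064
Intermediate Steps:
Q = -9/2 (Q = 9*(-½) = -9/2 ≈ -4.5000)
w(q, S) = 3 (w(q, S) = -3 + (4 - 1*(-2)) = -3 + (4 + 2) = -3 + 6 = 3)
J(G, f) = f + 2*G
m = -12 (m = 3 + 3*(-5) = 3 - 15 = -12)
(J(Q, -11) - 152)*m = ((-11 + 2*(-9/2)) - 152)*(-12) = ((-11 - 9) - 152)*(-12) = (-20 - 152)*(-12) = -172*(-12) = 2064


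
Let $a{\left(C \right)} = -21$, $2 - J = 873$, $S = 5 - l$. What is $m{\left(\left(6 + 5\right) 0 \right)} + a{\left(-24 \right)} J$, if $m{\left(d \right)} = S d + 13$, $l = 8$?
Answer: $18304$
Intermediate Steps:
$S = -3$ ($S = 5 - 8 = -3$)
$J = -871$ ($J = 2 - 873 = -871$)
$m{\left(d \right)} = 13 - 3 d$ ($m{\left(d \right)} = - 3 d + 13 = 13 - 3 d$)
$m{\left(\left(6 + 5\right) 0 \right)} + a{\left(-24 \right)} J = \left(13 - 3 \left(6 + 5\right) 0\right) - -18291 = \left(13 - 3 \cdot 11 \cdot 0\right) + 18291 = \left(13 - 0\right) + 18291 = \left(13 + 0\right) + 18291 = 13 + 18291 = 18304$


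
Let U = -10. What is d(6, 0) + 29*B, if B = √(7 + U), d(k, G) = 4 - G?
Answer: 4 + 29*I*√3 ≈ 4.0 + 50.229*I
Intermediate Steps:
B = I*√3 (B = √(7 - 10) = √(-3) = I*√3 ≈ 1.732*I)
d(6, 0) + 29*B = (4 - 1*0) + 29*(I*√3) = (4 + 0) + 29*I*√3 = 4 + 29*I*√3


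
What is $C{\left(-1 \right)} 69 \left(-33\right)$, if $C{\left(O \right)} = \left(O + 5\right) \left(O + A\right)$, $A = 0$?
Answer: $9108$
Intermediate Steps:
$C{\left(O \right)} = O \left(5 + O\right)$ ($C{\left(O \right)} = \left(O + 5\right) \left(O + 0\right) = \left(5 + O\right) O = O \left(5 + O\right)$)
$C{\left(-1 \right)} 69 \left(-33\right) = - (5 - 1) 69 \left(-33\right) = \left(-1\right) 4 \cdot 69 \left(-33\right) = \left(-4\right) 69 \left(-33\right) = \left(-276\right) \left(-33\right) = 9108$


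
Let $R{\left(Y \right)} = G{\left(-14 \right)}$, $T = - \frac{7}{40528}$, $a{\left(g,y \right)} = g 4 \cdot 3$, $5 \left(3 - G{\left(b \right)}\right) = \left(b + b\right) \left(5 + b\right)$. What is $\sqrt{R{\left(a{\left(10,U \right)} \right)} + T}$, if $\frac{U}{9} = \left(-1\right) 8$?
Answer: $\frac{i \sqrt{121649490715}}{50660} \approx 6.8848 i$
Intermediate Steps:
$U = -72$ ($U = 9 \left(\left(-1\right) 8\right) = 9 \left(-8\right) = -72$)
$G{\left(b \right)} = 3 - \frac{2 b \left(5 + b\right)}{5}$ ($G{\left(b \right)} = 3 - \frac{\left(b + b\right) \left(5 + b\right)}{5} = 3 - \frac{2 b \left(5 + b\right)}{5}$)
$a{\left(g,y \right)} = 12 g$ ($a{\left(g,y \right)} = 4 g 3 = 12 g$)
$T = - \frac{7}{40528}$ ($T = \left(-7\right) \frac{1}{40528} = - \frac{7}{40528} \approx -0.00017272$)
$R{\left(Y \right)} = - \frac{237}{5}$ ($R{\left(Y \right)} = 3 - -28 - \frac{2 \left(-14\right)^{2}}{5} = 3 + 28 - \frac{392}{5} = - \frac{237}{5}$)
$\sqrt{R{\left(a{\left(10,U \right)} \right)} + T} = \sqrt{- \frac{237}{5} - \frac{7}{40528}} = \sqrt{- \frac{9605171}{202640}} = \frac{i \sqrt{121649490715}}{50660}$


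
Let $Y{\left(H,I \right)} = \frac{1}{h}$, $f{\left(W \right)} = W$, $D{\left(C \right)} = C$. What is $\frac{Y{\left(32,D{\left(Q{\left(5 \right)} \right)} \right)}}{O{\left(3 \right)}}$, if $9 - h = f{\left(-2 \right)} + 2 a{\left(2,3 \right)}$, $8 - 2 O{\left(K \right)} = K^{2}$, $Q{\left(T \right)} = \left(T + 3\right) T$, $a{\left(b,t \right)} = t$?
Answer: $- \frac{2}{5} \approx -0.4$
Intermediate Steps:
$Q{\left(T \right)} = T \left(3 + T\right)$ ($Q{\left(T \right)} = \left(3 + T\right) T = T \left(3 + T\right)$)
$O{\left(K \right)} = 4 - \frac{K^{2}}{2}$
$h = 5$ ($h = 9 - \left(-2 + 2 \cdot 3\right) = 9 - \left(-2 + 6\right) = 9 - 4 = 5$)
$Y{\left(H,I \right)} = \frac{1}{5}$
$\frac{Y{\left(32,D{\left(Q{\left(5 \right)} \right)} \right)}}{O{\left(3 \right)}} = \frac{1}{5 \left(4 - \frac{3^{2}}{2}\right)} = \frac{1}{5 \left(4 - \frac{9}{2}\right)} = \frac{1}{5 \left(- \frac{1}{2}\right)} = \frac{1}{5} \left(-2\right) = - \frac{2}{5}$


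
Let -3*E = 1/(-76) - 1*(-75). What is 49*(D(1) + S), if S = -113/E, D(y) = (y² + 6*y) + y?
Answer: 3496444/5699 ≈ 613.52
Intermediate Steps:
E = -5699/228 (E = -(1/(-76) - 1*(-75))/3 = -(-1/76 + 75)/3 = -⅓*5699/76 = -5699/228 ≈ -24.996)
D(y) = y² + 7*y
S = 25764/5699 (S = -113/(-5699/228) = -113*(-228/5699) = 25764/5699 ≈ 4.5208)
49*(D(1) + S) = 49*(1*(7 + 1) + 25764/5699) = 49*(1*8 + 25764/5699) = 49*(8 + 25764/5699) = 49*(71356/5699) = 3496444/5699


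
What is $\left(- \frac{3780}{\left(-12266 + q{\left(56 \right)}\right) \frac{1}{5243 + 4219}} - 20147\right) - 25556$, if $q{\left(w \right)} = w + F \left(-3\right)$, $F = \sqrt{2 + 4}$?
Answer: $- \frac{354271161041}{8282447} - \frac{5961060 \sqrt{6}}{8282447} \approx -42776.0$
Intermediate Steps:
$F = \sqrt{6} \approx 2.4495$
$q{\left(w \right)} = w - 3 \sqrt{6}$ ($q{\left(w \right)} = w + \sqrt{6} \left(-3\right) = w - 3 \sqrt{6}$)
$\left(- \frac{3780}{\left(-12266 + q{\left(56 \right)}\right) \frac{1}{5243 + 4219}} - 20147\right) - 25556 = \left(- \frac{3780}{\left(-12266 + \left(56 - 3 \sqrt{6}\right)\right) \frac{1}{5243 + 4219}} - 20147\right) - 25556 = \left(- \frac{3780}{\left(-12210 - 3 \sqrt{6}\right) \frac{1}{9462}} - 20147\right) - 25556 = \left(- \frac{3780}{- \frac{2035}{1577} - \frac{\sqrt{6}}{3154}} - 20147\right) - 25556 = \left(-20147 - \frac{3780}{- \frac{2035}{1577} - \frac{\sqrt{6}}{3154}}\right) - 25556 = -45703 - \frac{3780}{- \frac{2035}{1577} - \frac{\sqrt{6}}{3154}}$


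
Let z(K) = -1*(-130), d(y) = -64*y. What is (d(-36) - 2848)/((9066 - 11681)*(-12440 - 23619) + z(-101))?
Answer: -544/94294415 ≈ -5.7692e-6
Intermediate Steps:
z(K) = 130
(d(-36) - 2848)/((9066 - 11681)*(-12440 - 23619) + z(-101)) = (-64*(-36) - 2848)/((9066 - 11681)*(-12440 - 23619) + 130) = (2304 - 2848)/(-2615*(-36059) + 130) = -544/(94294285 + 130) = -544/94294415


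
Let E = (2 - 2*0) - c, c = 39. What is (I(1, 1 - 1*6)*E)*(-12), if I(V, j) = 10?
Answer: 4440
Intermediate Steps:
E = -37 (E = (2 - 2*0) - 1*39 = (2 + 0) - 39 = 2 - 39 = -37)
(I(1, 1 - 1*6)*E)*(-12) = (10*(-37))*(-12) = -370*(-12) = 4440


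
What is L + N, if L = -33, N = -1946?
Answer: -1979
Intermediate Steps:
L + N = -33 - 1946 = -1979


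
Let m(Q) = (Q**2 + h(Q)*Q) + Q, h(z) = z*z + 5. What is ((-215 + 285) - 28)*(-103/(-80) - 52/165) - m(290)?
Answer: -10768911631/440 ≈ -2.4475e+7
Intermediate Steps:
h(z) = 5 + z**2 (h(z) = z**2 + 5 = 5 + z**2)
m(Q) = Q + Q**2 + Q*(5 + Q**2) (m(Q) = (Q**2 + (5 + Q**2)*Q) + Q = (Q**2 + Q*(5 + Q**2)) + Q = Q + Q**2 + Q*(5 + Q**2))
((-215 + 285) - 28)*(-103/(-80) - 52/165) - m(290) = ((-215 + 285) - 28)*(-103/(-80) - 52/165) - 290*(6 + 290 + 290**2) = (70 - 28)*(-103*(-1/80) - 52*1/165) - 290*(6 + 290 + 84100) = 42*(103/80 - 52/165) - 290*84396 = 42*(2567/2640) - 1*24474840 = 17969/440 - 24474840 = -10768911631/440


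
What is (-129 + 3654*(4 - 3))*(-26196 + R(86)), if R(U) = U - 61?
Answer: -92252775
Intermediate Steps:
R(U) = -61 + U
(-129 + 3654*(4 - 3))*(-26196 + R(86)) = (-129 + 3654*(4 - 3))*(-26196 + (-61 + 86)) = (-129 + 3654*1)*(-26196 + 25) = (-129 + 3654)*(-26171) = 3525*(-26171) = -92252775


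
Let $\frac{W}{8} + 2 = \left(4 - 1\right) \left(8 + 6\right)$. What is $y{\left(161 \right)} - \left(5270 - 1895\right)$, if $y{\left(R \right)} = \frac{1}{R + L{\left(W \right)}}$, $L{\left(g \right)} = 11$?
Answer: $- \frac{580499}{172} \approx -3375.0$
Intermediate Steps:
$W = 320$ ($W = -16 + 8 \left(4 - 1\right) \left(8 + 6\right) = -16 + 8 \cdot 3 \cdot 14 = -16 + 8 \cdot 42 = -16 + 336 = 320$)
$y{\left(R \right)} = \frac{1}{11 + R}$ ($y{\left(R \right)} = \frac{1}{R + 11} = \frac{1}{11 + R}$)
$y{\left(161 \right)} - \left(5270 - 1895\right) = \frac{1}{11 + 161} - \left(5270 - 1895\right) = \frac{1}{172} - 3375 = - \frac{580499}{172}$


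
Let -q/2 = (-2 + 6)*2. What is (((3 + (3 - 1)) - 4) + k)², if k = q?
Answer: 225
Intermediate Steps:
q = -16 (q = -2*(-2 + 6)*2 = -8*2 = -2*8 = -16)
k = -16
(((3 + (3 - 1)) - 4) + k)² = (((3 + (3 - 1)) - 4) - 16)² = (((3 + 2) - 4) - 16)² = ((5 - 4) - 16)² = (1 - 16)² = (-15)² = 225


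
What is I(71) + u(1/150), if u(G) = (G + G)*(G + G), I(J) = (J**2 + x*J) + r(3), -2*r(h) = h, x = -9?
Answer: 49505627/11250 ≈ 4400.5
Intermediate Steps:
r(h) = -h/2
I(J) = -3/2 + J**2 - 9*J (I(J) = (J**2 - 9*J) - 1/2*3 = (J**2 - 9*J) - 3/2 = -3/2 + J**2 - 9*J)
u(G) = 4*G**2 (u(G) = (2*G)*(2*G) = 4*G**2)
I(71) + u(1/150) = (-3/2 + 71**2 - 9*71) + 4*(1/150)**2 = (-3/2 + 5041 - 639) + 4*(1/150)**2 = 8801/2 + 4*(1/22500) = 8801/2 + 1/5625 = 49505627/11250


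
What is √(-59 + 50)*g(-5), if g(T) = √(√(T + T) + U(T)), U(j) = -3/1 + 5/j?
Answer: 3*I*√(-4 + I*√10) ≈ -6.3989 + 2.2239*I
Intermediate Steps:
U(j) = -3 + 5/j (U(j) = -3*1 + 5/j = -3 + 5/j)
g(T) = √(-3 + 5/T + √2*√T) (g(T) = √(√(T + T) + (-3 + 5/T)) = √(√(2*T) + (-3 + 5/T)) = √(√2*√T + (-3 + 5/T)) = √(-3 + 5/T + √2*√T))
√(-59 + 50)*g(-5) = √(-59 + 50)*√(-3 + 5/(-5) + √2*√(-5)) = √(-9)*√(-3 + 5*(-⅕) + √2*(I*√5)) = (3*I)*√(-3 - 1 + I*√10) = (3*I)*√(-4 + I*√10) = 3*I*√(-4 + I*√10)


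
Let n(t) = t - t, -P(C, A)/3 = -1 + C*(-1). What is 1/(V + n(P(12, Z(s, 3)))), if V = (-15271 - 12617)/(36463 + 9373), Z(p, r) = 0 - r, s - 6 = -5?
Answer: -1637/996 ≈ -1.6436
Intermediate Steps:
s = 1 (s = 6 - 5 = 1)
Z(p, r) = -r
P(C, A) = 3 + 3*C (P(C, A) = -3*(-1 + C*(-1)) = -3*(-1 - C) = 3 + 3*C)
V = -996/1637 (V = -27888/45836 = -27888*1/45836 = -996/1637 ≈ -0.60843)
n(t) = 0
1/(V + n(P(12, Z(s, 3)))) = 1/(-996/1637 + 0) = 1/(-996/1637) = -1637/996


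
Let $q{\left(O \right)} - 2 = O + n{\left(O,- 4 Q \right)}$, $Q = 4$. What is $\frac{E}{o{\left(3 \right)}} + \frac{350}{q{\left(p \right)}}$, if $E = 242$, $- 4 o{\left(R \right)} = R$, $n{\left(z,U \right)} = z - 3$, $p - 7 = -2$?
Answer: $- \frac{2554}{9} \approx -283.78$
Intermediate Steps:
$p = 5$ ($p = 7 - 2 = 5$)
$n{\left(z,U \right)} = -3 + z$
$o{\left(R \right)} = - \frac{R}{4}$
$q{\left(O \right)} = -1 + 2 O$ ($q{\left(O \right)} = 2 + \left(O + \left(-3 + O\right)\right) = 2 + \left(-3 + 2 O\right) = -1 + 2 O$)
$\frac{E}{o{\left(3 \right)}} + \frac{350}{q{\left(p \right)}} = \frac{242}{\left(- \frac{1}{4}\right) 3} + \frac{350}{-1 + 2 \cdot 5} = \frac{242}{- \frac{3}{4}} + \frac{350}{-1 + 10} = 242 \left(- \frac{4}{3}\right) + \frac{350}{9} = - \frac{968}{3} + 350 \cdot \frac{1}{9} = - \frac{968}{3} + \frac{350}{9} = - \frac{2554}{9}$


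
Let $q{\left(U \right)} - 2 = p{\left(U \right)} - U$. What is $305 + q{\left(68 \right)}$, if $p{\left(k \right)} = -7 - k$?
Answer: $164$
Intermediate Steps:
$q{\left(U \right)} = -5 - 2 U$ ($q{\left(U \right)} = 2 - \left(7 + 2 U\right) = -5 - 2 U$)
$305 + q{\left(68 \right)} = 305 - 141 = 164$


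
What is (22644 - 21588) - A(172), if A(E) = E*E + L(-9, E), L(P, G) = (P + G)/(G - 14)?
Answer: -4507587/158 ≈ -28529.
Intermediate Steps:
L(P, G) = (G + P)/(-14 + G)
A(E) = E**2 + (-9 + E)/(-14 + E) (A(E) = E*E + (E - 9)/(-14 + E) = E**2 + (-9 + E)/(-14 + E))
(22644 - 21588) - A(172) = (22644 - 21588) - (-9 + 172 + 172**2*(-14 + 172))/(-14 + 172) = 1056 - (-9 + 172 + 29584*158)/158 = 1056 - (-9 + 172 + 4674272)/158 = 1056 - 4674435/158 = -4507587/158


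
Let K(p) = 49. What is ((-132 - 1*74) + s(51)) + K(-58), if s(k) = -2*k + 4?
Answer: -255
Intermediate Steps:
s(k) = 4 - 2*k
((-132 - 1*74) + s(51)) + K(-58) = ((-132 - 1*74) + (4 - 2*51)) + 49 = ((-132 - 74) + (4 - 102)) + 49 = (-206 - 98) + 49 = -304 + 49 = -255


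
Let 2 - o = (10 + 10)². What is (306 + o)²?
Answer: 8464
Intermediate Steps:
o = -398 (o = 2 - (10 + 10)² = 2 - 1*20² = 2 - 1*400 = 2 - 400 = -398)
(306 + o)² = (306 - 398)² = (-92)² = 8464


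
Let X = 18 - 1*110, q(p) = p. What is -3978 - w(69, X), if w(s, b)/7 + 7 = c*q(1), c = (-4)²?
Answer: -4041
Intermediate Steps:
c = 16
X = -92 (X = 18 - 110 = -92)
w(s, b) = 63 (w(s, b) = -49 + 7*(16*1) = -49 + 7*16 = -49 + 112 = 63)
-3978 - w(69, X) = -3978 - 1*63 = -3978 - 63 = -4041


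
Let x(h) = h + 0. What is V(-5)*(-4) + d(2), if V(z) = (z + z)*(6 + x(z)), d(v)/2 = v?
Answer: 44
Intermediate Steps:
x(h) = h
d(v) = 2*v
V(z) = 2*z*(6 + z) (V(z) = (z + z)*(6 + z) = (2*z)*(6 + z) = 2*z*(6 + z))
V(-5)*(-4) + d(2) = (2*(-5)*(6 - 5))*(-4) + 2*2 = (2*(-5)*1)*(-4) + 4 = -10*(-4) + 4 = 40 + 4 = 44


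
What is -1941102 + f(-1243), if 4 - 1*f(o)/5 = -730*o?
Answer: -6478032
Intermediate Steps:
f(o) = 20 + 3650*o (f(o) = 20 - (-3650)*o = 20 + 3650*o)
-1941102 + f(-1243) = -1941102 + (20 + 3650*(-1243)) = -1941102 + (20 - 4536950) = -1941102 - 4536930 = -6478032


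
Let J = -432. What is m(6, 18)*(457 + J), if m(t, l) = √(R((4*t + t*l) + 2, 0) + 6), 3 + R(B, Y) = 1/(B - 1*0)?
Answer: 25*√54002/134 ≈ 43.355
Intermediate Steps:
R(B, Y) = -3 + 1/B (R(B, Y) = -3 + 1/(B - 1*0) = -3 + 1/(B + 0) = -3 + 1/B)
m(t, l) = √(3 + 1/(2 + 4*t + l*t)) (m(t, l) = √((-3 + 1/((4*t + t*l) + 2)) + 6) = √((-3 + 1/((4*t + l*t) + 2)) + 6) = √((-3 + 1/(2 + 4*t + l*t)) + 6) = √(3 + 1/(2 + 4*t + l*t)))
m(6, 18)*(457 + J) = √((7 + 12*6 + 3*18*6)/(2 + 4*6 + 18*6))*(457 - 432) = √((7 + 72 + 324)/(2 + 24 + 108))*25 = √(403/134)*25 = (√54002/134)*25 = 25*√54002/134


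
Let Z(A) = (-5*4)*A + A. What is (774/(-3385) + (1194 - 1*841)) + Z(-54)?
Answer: 4667141/3385 ≈ 1378.8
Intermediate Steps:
Z(A) = -19*A (Z(A) = -20*A + A = -19*A)
(774/(-3385) + (1194 - 1*841)) + Z(-54) = (774/(-3385) + (1194 - 1*841)) - 19*(-54) = (774*(-1/3385) + (1194 - 841)) + 1026 = (-774/3385 + 353) + 1026 = 1194131/3385 + 1026 = 4667141/3385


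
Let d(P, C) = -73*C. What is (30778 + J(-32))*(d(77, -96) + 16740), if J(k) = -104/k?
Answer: 730993125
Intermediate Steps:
(30778 + J(-32))*(d(77, -96) + 16740) = (30778 - 104/(-32))*(-73*(-96) + 16740) = (30778 - 104*(-1/32))*(7008 + 16740) = (30778 + 13/4)*23748 = (123125/4)*23748 = 730993125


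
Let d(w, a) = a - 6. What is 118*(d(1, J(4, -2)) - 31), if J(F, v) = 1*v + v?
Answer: -4838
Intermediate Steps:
J(F, v) = 2*v (J(F, v) = v + v = 2*v)
d(w, a) = -6 + a
118*(d(1, J(4, -2)) - 31) = 118*((-6 + 2*(-2)) - 31) = 118*((-6 - 4) - 31) = 118*(-10 - 31) = 118*(-41) = -4838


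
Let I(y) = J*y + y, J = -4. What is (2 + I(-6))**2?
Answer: 400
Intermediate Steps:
I(y) = -3*y (I(y) = -4*y + y = -3*y)
(2 + I(-6))**2 = (2 - 3*(-6))**2 = (2 + 18)**2 = 20**2 = 400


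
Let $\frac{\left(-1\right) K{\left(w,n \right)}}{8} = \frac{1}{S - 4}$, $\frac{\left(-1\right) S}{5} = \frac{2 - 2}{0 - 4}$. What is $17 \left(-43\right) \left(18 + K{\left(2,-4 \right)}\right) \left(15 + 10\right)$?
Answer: $-365500$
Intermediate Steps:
$S = 0$ ($S = - 5 \frac{2 - 2}{0 - 4} = - 5 \frac{0}{-4} = - 5 \cdot 0 \left(- \frac{1}{4}\right) = \left(-5\right) 0 = 0$)
$K{\left(w,n \right)} = 2$ ($K{\left(w,n \right)} = - \frac{8}{0 - 4} = - \frac{8}{-4} = \left(-8\right) \left(- \frac{1}{4}\right) = 2$)
$17 \left(-43\right) \left(18 + K{\left(2,-4 \right)}\right) \left(15 + 10\right) = 17 \left(-43\right) \left(18 + 2\right) \left(15 + 10\right) = - 731 \cdot 20 \cdot 25 = \left(-731\right) 500 = -365500$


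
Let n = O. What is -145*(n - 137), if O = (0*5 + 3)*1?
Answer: 19430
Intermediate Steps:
O = 3 (O = (0 + 3)*1 = 3*1 = 3)
n = 3
-145*(n - 137) = -145*(3 - 137) = -145*(-134) = 19430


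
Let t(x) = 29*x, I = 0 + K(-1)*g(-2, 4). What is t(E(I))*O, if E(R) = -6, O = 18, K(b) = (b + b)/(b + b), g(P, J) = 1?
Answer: -3132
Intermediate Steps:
K(b) = 1 (K(b) = (2*b)/((2*b)) = (2*b)*(1/(2*b)) = 1)
I = 1 (I = 0 + 1*1 = 0 + 1 = 1)
t(E(I))*O = (29*(-6))*18 = -174*18 = -3132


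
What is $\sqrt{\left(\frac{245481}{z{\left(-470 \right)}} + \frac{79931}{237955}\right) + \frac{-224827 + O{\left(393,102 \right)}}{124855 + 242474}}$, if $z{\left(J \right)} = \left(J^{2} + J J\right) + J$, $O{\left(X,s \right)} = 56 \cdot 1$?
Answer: $\frac{\sqrt{839007530385419879105780010}}{54717265394070} \approx 0.52937$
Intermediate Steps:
$O{\left(X,s \right)} = 56$
$z{\left(J \right)} = J + 2 J^{2}$ ($z{\left(J \right)} = \left(J^{2} + J^{2}\right) + J = 2 J^{2} + J = J + 2 J^{2}$)
$\sqrt{\left(\frac{245481}{z{\left(-470 \right)}} + \frac{79931}{237955}\right) + \frac{-224827 + O{\left(393,102 \right)}}{124855 + 242474}} = \sqrt{\left(\frac{245481}{\left(-470\right) \left(1 + 2 \left(-470\right)\right)} + \frac{79931}{237955}\right) + \frac{-224827 + 56}{124855 + 242474}} = \sqrt{\left(\frac{245481}{\left(-470\right) \left(1 - 940\right)} + 79931 \cdot \frac{1}{237955}\right) - \frac{224771}{367329}} = \sqrt{\left(\frac{245481}{\left(-470\right) \left(-939\right)} + \frac{79931}{237955}\right) - \frac{224771}{367329}} = \sqrt{\left(\frac{245481}{441330} + \frac{79931}{237955}\right) - \frac{224771}{367329}} = \sqrt{\left(245481 \cdot \frac{1}{441330} + \frac{79931}{237955}\right) - \frac{224771}{367329}} = \sqrt{\left(\frac{1741}{3130} + \frac{79931}{237955}\right) - \frac{224771}{367329}} = \sqrt{\frac{132892737}{148959830} - \frac{224771}{367329}} = \sqrt{\frac{15333506240543}{54717265394070}} = \frac{\sqrt{839007530385419879105780010}}{54717265394070}$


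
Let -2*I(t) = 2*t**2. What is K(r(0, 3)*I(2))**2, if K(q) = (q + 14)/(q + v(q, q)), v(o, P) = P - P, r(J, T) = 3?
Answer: 1/36 ≈ 0.027778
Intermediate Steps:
v(o, P) = 0
I(t) = -t**2
K(q) = (14 + q)/q (K(q) = (q + 14)/(q + 0) = (14 + q)/q)
K(r(0, 3)*I(2))**2 = ((14 + 3*(-1*2**2))/((3*(-1*2**2))))**2 = ((14 + 3*(-1*4))/((3*(-1*4))))**2 = ((14 + 3*(-4))/((3*(-4))))**2 = ((14 - 12)/(-12))**2 = (-1/12*2)**2 = (-1/6)**2 = 1/36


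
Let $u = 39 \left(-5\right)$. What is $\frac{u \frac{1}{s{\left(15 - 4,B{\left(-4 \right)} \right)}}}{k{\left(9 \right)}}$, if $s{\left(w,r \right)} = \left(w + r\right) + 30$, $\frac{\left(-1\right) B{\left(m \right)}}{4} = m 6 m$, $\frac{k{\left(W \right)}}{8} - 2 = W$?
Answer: $\frac{195}{30184} \approx 0.0064604$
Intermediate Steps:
$u = -195$
$k{\left(W \right)} = 16 + 8 W$
$B{\left(m \right)} = - 24 m^{2}$ ($B{\left(m \right)} = - 4 m 6 m = - 4 \cdot 6 m m = - 4 \cdot 6 m^{2} = - 24 m^{2}$)
$s{\left(w,r \right)} = 30 + r + w$ ($s{\left(w,r \right)} = \left(r + w\right) + 30 = 30 + r + w$)
$\frac{u \frac{1}{s{\left(15 - 4,B{\left(-4 \right)} \right)}}}{k{\left(9 \right)}} = \frac{\left(-195\right) \frac{1}{30 - 24 \left(-4\right)^{2} + \left(15 - 4\right)}}{16 + 8 \cdot 9} = \frac{\left(-195\right) \frac{1}{30 - 384 + 11}}{16 + 72} = \frac{\left(-195\right) \frac{1}{30 - 384 + 11}}{88} = - \frac{195}{-343} \cdot \frac{1}{88} = \left(-195\right) \left(- \frac{1}{343}\right) \frac{1}{88} = \frac{195}{343} \cdot \frac{1}{88} = \frac{195}{30184}$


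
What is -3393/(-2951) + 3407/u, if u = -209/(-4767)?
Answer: 3686799912/47443 ≈ 77710.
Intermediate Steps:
u = 209/4767 (u = -209*(-1/4767) = 209/4767 ≈ 0.043843)
-3393/(-2951) + 3407/u = -3393/(-2951) + 3407/(209/4767) = -3393*(-1/2951) + 3407*(4767/209) = 261/227 + 16241169/209 = 3686799912/47443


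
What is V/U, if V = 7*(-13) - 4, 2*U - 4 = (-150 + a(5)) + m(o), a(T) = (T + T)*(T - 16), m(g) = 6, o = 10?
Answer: 19/25 ≈ 0.76000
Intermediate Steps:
a(T) = 2*T*(-16 + T) (a(T) = (2*T)*(-16 + T) = 2*T*(-16 + T))
U = -125 (U = 2 + ((-150 + 2*5*(-16 + 5)) + 6)/2 = 2 + ((-150 + 2*5*(-11)) + 6)/2 = 2 + ((-150 - 110) + 6)/2 = 2 + (-260 + 6)/2 = 2 + (1/2)*(-254) = 2 - 127 = -125)
V = -95 (V = -91 - 4 = -95)
V/U = -95/(-125) = -95*(-1/125) = 19/25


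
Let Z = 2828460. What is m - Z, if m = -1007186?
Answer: -3835646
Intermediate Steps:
m - Z = -1007186 - 1*2828460 = -1007186 - 2828460 = -3835646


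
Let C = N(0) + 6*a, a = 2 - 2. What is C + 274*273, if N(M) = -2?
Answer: 74800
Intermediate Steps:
a = 0
C = -2 (C = -2 + 6*0 = -2 + 0 = -2)
C + 274*273 = -2 + 274*273 = -2 + 74802 = 74800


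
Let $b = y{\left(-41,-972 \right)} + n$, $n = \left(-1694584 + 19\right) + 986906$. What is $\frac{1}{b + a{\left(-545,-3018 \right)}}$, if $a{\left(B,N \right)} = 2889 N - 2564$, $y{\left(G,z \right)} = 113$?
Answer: $- \frac{1}{9429112} \approx -1.0605 \cdot 10^{-7}$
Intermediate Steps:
$a{\left(B,N \right)} = -2564 + 2889 N$
$n = -707659$ ($n = -1694565 + 986906 = -707659$)
$b = -707546$ ($b = 113 - 707659 = -707546$)
$\frac{1}{b + a{\left(-545,-3018 \right)}} = \frac{1}{-707546 + \left(-2564 + 2889 \left(-3018\right)\right)} = \frac{1}{-707546 - 8721566} = \frac{1}{-9429112} = - \frac{1}{9429112}$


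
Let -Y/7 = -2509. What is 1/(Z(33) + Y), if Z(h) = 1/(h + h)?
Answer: 66/1159159 ≈ 5.6938e-5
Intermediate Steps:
Z(h) = 1/(2*h)
Y = 17563 (Y = -7*(-2509) = 17563)
1/(Z(33) + Y) = 1/((1/2)/33 + 17563) = 1/((1/2)*(1/33) + 17563) = 1/(1/66 + 17563) = 1/(1159159/66) = 66/1159159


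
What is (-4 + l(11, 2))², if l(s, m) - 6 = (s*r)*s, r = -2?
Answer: 57600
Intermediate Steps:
l(s, m) = 6 - 2*s² (l(s, m) = 6 + (s*(-2))*s = 6 + (-2*s)*s = 6 - 2*s²)
(-4 + l(11, 2))² = (-4 + (6 - 2*11²))² = (-4 + (6 - 2*121))² = (-4 + (6 - 242))² = (-4 - 236)² = (-240)² = 57600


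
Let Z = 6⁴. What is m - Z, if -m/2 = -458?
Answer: -380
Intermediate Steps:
m = 916 (m = -2*(-458) = 916)
Z = 1296
m - Z = 916 - 1*1296 = 916 - 1296 = -380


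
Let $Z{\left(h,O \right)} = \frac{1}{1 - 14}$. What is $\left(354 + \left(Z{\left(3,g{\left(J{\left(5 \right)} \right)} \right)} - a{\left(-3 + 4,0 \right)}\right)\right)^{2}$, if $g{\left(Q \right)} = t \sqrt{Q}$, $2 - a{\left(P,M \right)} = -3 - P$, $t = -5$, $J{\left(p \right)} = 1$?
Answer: $\frac{20457529}{169} \approx 1.2105 \cdot 10^{5}$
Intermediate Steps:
$a{\left(P,M \right)} = 5 + P$ ($a{\left(P,M \right)} = 2 - \left(-3 - P\right) = 2 + \left(3 + P\right) = 5 + P$)
$g{\left(Q \right)} = - 5 \sqrt{Q}$
$Z{\left(h,O \right)} = - \frac{1}{13}$ ($Z{\left(h,O \right)} = \frac{1}{-13} = - \frac{1}{13}$)
$\left(354 + \left(Z{\left(3,g{\left(J{\left(5 \right)} \right)} \right)} - a{\left(-3 + 4,0 \right)}\right)\right)^{2} = \left(354 - \frac{79}{13}\right)^{2} = \left(\frac{4523}{13}\right)^{2} = \frac{20457529}{169}$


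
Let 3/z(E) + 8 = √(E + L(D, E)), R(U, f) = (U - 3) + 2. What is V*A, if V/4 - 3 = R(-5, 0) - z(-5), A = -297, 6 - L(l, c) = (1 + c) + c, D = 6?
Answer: 3036 - 66*√10 ≈ 2827.3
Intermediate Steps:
L(l, c) = 5 - 2*c (L(l, c) = 6 - ((1 + c) + c) = 6 - (1 + 2*c) = 6 + (-1 - 2*c) = 5 - 2*c)
R(U, f) = -1 + U (R(U, f) = (-3 + U) + 2 = -1 + U)
z(E) = 3/(-8 + √(5 - E)) (z(E) = 3/(-8 + √(E + (5 - 2*E))) = 3/(-8 + √(5 - E)))
V = -12 - 12/(-8 + √10) (V = 12 + 4*((-1 - 5) - 3/(-8 + √(5 - 1*(-5)))) = 12 + 4*(-6 - 3/(-8 + √(5 + 5))) = 12 + 4*(-6 - 3/(-8 + √10)) = 12 + (-24 - 12/(-8 + √10)) = -12 - 12/(-8 + √10) ≈ -9.5195)
V*A = (-92/9 + 2*√10/9)*(-297) = 3036 - 66*√10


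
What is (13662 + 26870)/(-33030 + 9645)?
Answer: -40532/23385 ≈ -1.7332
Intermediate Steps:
(13662 + 26870)/(-33030 + 9645) = 40532/(-23385) = 40532*(-1/23385) = -40532/23385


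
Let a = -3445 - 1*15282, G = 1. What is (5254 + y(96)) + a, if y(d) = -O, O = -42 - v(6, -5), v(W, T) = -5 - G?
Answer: -13437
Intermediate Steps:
v(W, T) = -6 (v(W, T) = -5 - 1*1 = -5 - 1 = -6)
a = -18727 (a = -3445 - 15282 = -18727)
O = -36 (O = -42 - 1*(-6) = -42 + 6 = -36)
y(d) = 36 (y(d) = -1*(-36) = 36)
(5254 + y(96)) + a = (5254 + 36) - 18727 = 5290 - 18727 = -13437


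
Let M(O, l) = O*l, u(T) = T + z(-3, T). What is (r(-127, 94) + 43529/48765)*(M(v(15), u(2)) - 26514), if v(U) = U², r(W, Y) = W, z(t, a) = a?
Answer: 52505506788/16255 ≈ 3.2301e+6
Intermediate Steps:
u(T) = 2*T (u(T) = T + T = 2*T)
(r(-127, 94) + 43529/48765)*(M(v(15), u(2)) - 26514) = (-127 + 43529/48765)*(15²*(2*2) - 26514) = (-127 + 43529*(1/48765))*(225*4 - 26514) = (-127 + 43529/48765)*(900 - 26514) = -6149626/48765*(-25614) = 52505506788/16255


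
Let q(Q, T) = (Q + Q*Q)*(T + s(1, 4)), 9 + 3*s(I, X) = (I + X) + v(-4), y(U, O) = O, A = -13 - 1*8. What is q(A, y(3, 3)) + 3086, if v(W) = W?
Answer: 3226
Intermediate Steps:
A = -21 (A = -13 - 8 = -21)
s(I, X) = -13/3 + I/3 + X/3 (s(I, X) = -3 + ((I + X) - 4)/3 = -3 + (-4 + I + X)/3 = -3 + (-4/3 + I/3 + X/3) = -13/3 + I/3 + X/3)
q(Q, T) = (-8/3 + T)*(Q + Q²) (q(Q, T) = (Q + Q*Q)*(T + (-13/3 + (⅓)*1 + (⅓)*4)) = (Q + Q²)*(T + (-13/3 + ⅓ + 4/3)) = (Q + Q²)*(T - 8/3) = (Q + Q²)*(-8/3 + T) = (-8/3 + T)*(Q + Q²))
q(A, y(3, 3)) + 3086 = (⅓)*(-21)*(-8 - 8*(-21) + 3*3 + 3*(-21)*3) + 3086 = (⅓)*(-21)*(-8 + 168 + 9 - 189) + 3086 = (⅓)*(-21)*(-20) + 3086 = 140 + 3086 = 3226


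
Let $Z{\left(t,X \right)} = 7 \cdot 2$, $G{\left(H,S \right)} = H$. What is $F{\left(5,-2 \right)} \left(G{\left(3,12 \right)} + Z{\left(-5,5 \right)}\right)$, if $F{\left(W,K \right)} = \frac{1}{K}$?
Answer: $- \frac{17}{2} \approx -8.5$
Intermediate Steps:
$Z{\left(t,X \right)} = 14$
$F{\left(5,-2 \right)} \left(G{\left(3,12 \right)} + Z{\left(-5,5 \right)}\right) = \frac{3 + 14}{-2} = \left(- \frac{1}{2}\right) 17 = - \frac{17}{2}$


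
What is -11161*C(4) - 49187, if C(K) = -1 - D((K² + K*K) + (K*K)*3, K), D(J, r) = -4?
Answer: -82670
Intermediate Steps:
C(K) = 3 (C(K) = -1 - 1*(-4) = -1 + 4 = 3)
-11161*C(4) - 49187 = -11161*3 - 49187 = -33483 - 49187 = -82670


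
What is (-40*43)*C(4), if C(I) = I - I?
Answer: 0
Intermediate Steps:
C(I) = 0
(-40*43)*C(4) = -40*43*0 = -1720*0 = 0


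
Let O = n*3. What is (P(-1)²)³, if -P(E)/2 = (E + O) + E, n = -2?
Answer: 16777216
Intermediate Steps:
O = -6 (O = -2*3 = -6)
P(E) = 12 - 4*E (P(E) = -2*((E - 6) + E) = -2*((-6 + E) + E) = -2*(-6 + 2*E) = 12 - 4*E)
(P(-1)²)³ = ((12 - 4*(-1))²)³ = ((12 + 4)²)³ = (16²)³ = 256³ = 16777216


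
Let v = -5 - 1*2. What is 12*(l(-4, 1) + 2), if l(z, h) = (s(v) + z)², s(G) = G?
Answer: 1476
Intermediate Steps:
v = -7 (v = -5 - 2 = -7)
l(z, h) = (-7 + z)²
12*(l(-4, 1) + 2) = 12*((-7 - 4)² + 2) = 12*((-11)² + 2) = 12*(121 + 2) = 12*123 = 1476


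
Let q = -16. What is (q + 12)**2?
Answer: 16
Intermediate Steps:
(q + 12)**2 = (-16 + 12)**2 = (-4)**2 = 16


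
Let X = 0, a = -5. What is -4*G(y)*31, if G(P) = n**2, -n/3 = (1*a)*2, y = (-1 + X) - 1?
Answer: -111600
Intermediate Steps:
y = -2 (y = (-1 + 0) - 1 = -1 - 1 = -2)
n = 30 (n = -3*1*(-5)*2 = -(-15)*2 = -3*(-10) = 30)
G(P) = 900 (G(P) = 30**2 = 900)
-4*G(y)*31 = -4*900*31 = -3600*31 = -111600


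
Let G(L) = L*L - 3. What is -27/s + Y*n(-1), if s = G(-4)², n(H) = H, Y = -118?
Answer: 19915/169 ≈ 117.84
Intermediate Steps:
G(L) = -3 + L² (G(L) = L² - 3 = -3 + L²)
s = 169 (s = (-3 + (-4)²)² = (-3 + 16)² = 13² = 169)
-27/s + Y*n(-1) = -27/169 - 118*(-1) = -27*1/169 + 118 = -27/169 + 118 = 19915/169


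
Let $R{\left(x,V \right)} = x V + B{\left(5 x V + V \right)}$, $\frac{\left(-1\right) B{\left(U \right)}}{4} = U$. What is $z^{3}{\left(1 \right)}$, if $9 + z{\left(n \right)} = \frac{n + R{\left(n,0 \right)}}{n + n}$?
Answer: $- \frac{4913}{8} \approx -614.13$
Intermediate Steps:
$B{\left(U \right)} = - 4 U$
$R{\left(x,V \right)} = - 4 V - 19 V x$ ($R{\left(x,V \right)} = x V - 4 \left(5 x V + V\right) = V x - 4 \left(5 V x + V\right) = V x - 4 \left(V + 5 V x\right) = V x - \left(4 V + 20 V x\right) = - 4 V - 19 V x$)
$z{\left(n \right)} = - \frac{17}{2}$ ($z{\left(n \right)} = -9 + \frac{n + 0 \left(-4 - 19 n\right)}{n + n} = -9 + \frac{n + 0}{2 n} = -9 + n \frac{1}{2 n} = -9 + \frac{1}{2} = - \frac{17}{2}$)
$z^{3}{\left(1 \right)} = \left(- \frac{17}{2}\right)^{3} = - \frac{4913}{8}$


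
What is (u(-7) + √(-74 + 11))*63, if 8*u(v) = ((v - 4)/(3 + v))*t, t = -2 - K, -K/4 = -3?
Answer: -4851/16 + 189*I*√7 ≈ -303.19 + 500.05*I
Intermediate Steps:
K = 12 (K = -4*(-3) = 12)
t = -14 (t = -2 - 1*12 = -2 - 12 = -14)
u(v) = -7*(-4 + v)/(4*(3 + v)) (u(v) = (((v - 4)/(3 + v))*(-14))/8 = (((-4 + v)/(3 + v))*(-14))/8 = (-14*(-4 + v)/(3 + v))/8 = -7*(-4 + v)/(4*(3 + v)))
(u(-7) + √(-74 + 11))*63 = (7*(4 - 1*(-7))/(4*(3 - 7)) + √(-74 + 11))*63 = ((7/4)*(4 + 7)/(-4) + √(-63))*63 = ((7/4)*(-¼)*11 + 3*I*√7)*63 = (-77/16 + 3*I*√7)*63 = -4851/16 + 189*I*√7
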